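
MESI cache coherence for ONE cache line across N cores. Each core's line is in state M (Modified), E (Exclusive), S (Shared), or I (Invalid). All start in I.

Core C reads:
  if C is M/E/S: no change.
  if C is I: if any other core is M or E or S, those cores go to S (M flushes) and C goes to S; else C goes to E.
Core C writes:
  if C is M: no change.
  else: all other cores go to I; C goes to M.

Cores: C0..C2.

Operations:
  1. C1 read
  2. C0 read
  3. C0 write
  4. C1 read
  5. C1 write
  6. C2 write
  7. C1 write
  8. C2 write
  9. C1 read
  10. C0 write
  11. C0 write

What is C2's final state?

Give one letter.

Answer: I

Derivation:
Op 1: C1 read [C1 read from I: no other sharers -> C1=E (exclusive)] -> [I,E,I]
Op 2: C0 read [C0 read from I: others=['C1=E'] -> C0=S, others downsized to S] -> [S,S,I]
Op 3: C0 write [C0 write: invalidate ['C1=S'] -> C0=M] -> [M,I,I]
Op 4: C1 read [C1 read from I: others=['C0=M'] -> C1=S, others downsized to S] -> [S,S,I]
Op 5: C1 write [C1 write: invalidate ['C0=S'] -> C1=M] -> [I,M,I]
Op 6: C2 write [C2 write: invalidate ['C1=M'] -> C2=M] -> [I,I,M]
Op 7: C1 write [C1 write: invalidate ['C2=M'] -> C1=M] -> [I,M,I]
Op 8: C2 write [C2 write: invalidate ['C1=M'] -> C2=M] -> [I,I,M]
Op 9: C1 read [C1 read from I: others=['C2=M'] -> C1=S, others downsized to S] -> [I,S,S]
Op 10: C0 write [C0 write: invalidate ['C1=S', 'C2=S'] -> C0=M] -> [M,I,I]
Op 11: C0 write [C0 write: already M (modified), no change] -> [M,I,I]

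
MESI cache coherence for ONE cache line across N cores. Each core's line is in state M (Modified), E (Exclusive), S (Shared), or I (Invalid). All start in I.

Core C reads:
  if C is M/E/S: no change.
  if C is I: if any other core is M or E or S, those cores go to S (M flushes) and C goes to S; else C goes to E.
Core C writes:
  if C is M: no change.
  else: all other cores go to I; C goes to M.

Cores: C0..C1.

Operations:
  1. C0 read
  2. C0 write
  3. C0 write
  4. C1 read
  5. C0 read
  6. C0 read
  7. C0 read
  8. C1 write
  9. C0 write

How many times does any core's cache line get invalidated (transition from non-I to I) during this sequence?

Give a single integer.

Answer: 2

Derivation:
Op 1: C0 read [C0 read from I: no other sharers -> C0=E (exclusive)] -> [E,I] (invalidations this op: 0; running total: 0)
Op 2: C0 write [C0 write: invalidate none -> C0=M] -> [M,I] (invalidations this op: 0; running total: 0)
Op 3: C0 write [C0 write: already M (modified), no change] -> [M,I] (invalidations this op: 0; running total: 0)
Op 4: C1 read [C1 read from I: others=['C0=M'] -> C1=S, others downsized to S] -> [S,S] (invalidations this op: 0; running total: 0)
Op 5: C0 read [C0 read: already in S, no change] -> [S,S] (invalidations this op: 0; running total: 0)
Op 6: C0 read [C0 read: already in S, no change] -> [S,S] (invalidations this op: 0; running total: 0)
Op 7: C0 read [C0 read: already in S, no change] -> [S,S] (invalidations this op: 0; running total: 0)
Op 8: C1 write [C1 write: invalidate ['C0=S'] -> C1=M] -> [I,M] (invalidations this op: 1; running total: 1)
Op 9: C0 write [C0 write: invalidate ['C1=M'] -> C0=M] -> [M,I] (invalidations this op: 1; running total: 2)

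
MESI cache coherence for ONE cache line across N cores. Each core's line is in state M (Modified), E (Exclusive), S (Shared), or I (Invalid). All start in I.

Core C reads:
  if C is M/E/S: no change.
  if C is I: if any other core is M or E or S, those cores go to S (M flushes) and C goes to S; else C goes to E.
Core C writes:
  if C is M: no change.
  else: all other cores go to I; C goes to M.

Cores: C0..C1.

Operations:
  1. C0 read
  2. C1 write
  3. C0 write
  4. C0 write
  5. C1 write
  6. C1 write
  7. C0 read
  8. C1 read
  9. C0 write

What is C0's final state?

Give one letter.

Answer: M

Derivation:
Op 1: C0 read [C0 read from I: no other sharers -> C0=E (exclusive)] -> [E,I]
Op 2: C1 write [C1 write: invalidate ['C0=E'] -> C1=M] -> [I,M]
Op 3: C0 write [C0 write: invalidate ['C1=M'] -> C0=M] -> [M,I]
Op 4: C0 write [C0 write: already M (modified), no change] -> [M,I]
Op 5: C1 write [C1 write: invalidate ['C0=M'] -> C1=M] -> [I,M]
Op 6: C1 write [C1 write: already M (modified), no change] -> [I,M]
Op 7: C0 read [C0 read from I: others=['C1=M'] -> C0=S, others downsized to S] -> [S,S]
Op 8: C1 read [C1 read: already in S, no change] -> [S,S]
Op 9: C0 write [C0 write: invalidate ['C1=S'] -> C0=M] -> [M,I]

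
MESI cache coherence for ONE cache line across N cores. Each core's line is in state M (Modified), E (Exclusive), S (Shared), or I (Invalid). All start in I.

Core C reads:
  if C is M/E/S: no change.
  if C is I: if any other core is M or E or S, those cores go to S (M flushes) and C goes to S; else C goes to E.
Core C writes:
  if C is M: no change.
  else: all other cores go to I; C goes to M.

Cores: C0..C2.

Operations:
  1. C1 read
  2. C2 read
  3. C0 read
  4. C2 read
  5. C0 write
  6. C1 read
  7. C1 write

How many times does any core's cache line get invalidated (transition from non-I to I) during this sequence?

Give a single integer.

Answer: 3

Derivation:
Op 1: C1 read [C1 read from I: no other sharers -> C1=E (exclusive)] -> [I,E,I] (invalidations this op: 0; running total: 0)
Op 2: C2 read [C2 read from I: others=['C1=E'] -> C2=S, others downsized to S] -> [I,S,S] (invalidations this op: 0; running total: 0)
Op 3: C0 read [C0 read from I: others=['C1=S', 'C2=S'] -> C0=S, others downsized to S] -> [S,S,S] (invalidations this op: 0; running total: 0)
Op 4: C2 read [C2 read: already in S, no change] -> [S,S,S] (invalidations this op: 0; running total: 0)
Op 5: C0 write [C0 write: invalidate ['C1=S', 'C2=S'] -> C0=M] -> [M,I,I] (invalidations this op: 2; running total: 2)
Op 6: C1 read [C1 read from I: others=['C0=M'] -> C1=S, others downsized to S] -> [S,S,I] (invalidations this op: 0; running total: 2)
Op 7: C1 write [C1 write: invalidate ['C0=S'] -> C1=M] -> [I,M,I] (invalidations this op: 1; running total: 3)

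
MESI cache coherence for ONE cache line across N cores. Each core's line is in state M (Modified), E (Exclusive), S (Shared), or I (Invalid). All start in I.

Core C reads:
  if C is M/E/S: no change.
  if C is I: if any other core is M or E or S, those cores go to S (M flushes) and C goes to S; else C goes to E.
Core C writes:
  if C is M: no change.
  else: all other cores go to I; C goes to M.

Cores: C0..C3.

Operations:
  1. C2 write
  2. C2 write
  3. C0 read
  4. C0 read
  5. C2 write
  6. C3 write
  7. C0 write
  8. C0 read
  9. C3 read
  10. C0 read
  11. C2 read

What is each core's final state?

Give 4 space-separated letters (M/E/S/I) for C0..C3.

Answer: S I S S

Derivation:
Op 1: C2 write [C2 write: invalidate none -> C2=M] -> [I,I,M,I]
Op 2: C2 write [C2 write: already M (modified), no change] -> [I,I,M,I]
Op 3: C0 read [C0 read from I: others=['C2=M'] -> C0=S, others downsized to S] -> [S,I,S,I]
Op 4: C0 read [C0 read: already in S, no change] -> [S,I,S,I]
Op 5: C2 write [C2 write: invalidate ['C0=S'] -> C2=M] -> [I,I,M,I]
Op 6: C3 write [C3 write: invalidate ['C2=M'] -> C3=M] -> [I,I,I,M]
Op 7: C0 write [C0 write: invalidate ['C3=M'] -> C0=M] -> [M,I,I,I]
Op 8: C0 read [C0 read: already in M, no change] -> [M,I,I,I]
Op 9: C3 read [C3 read from I: others=['C0=M'] -> C3=S, others downsized to S] -> [S,I,I,S]
Op 10: C0 read [C0 read: already in S, no change] -> [S,I,I,S]
Op 11: C2 read [C2 read from I: others=['C0=S', 'C3=S'] -> C2=S, others downsized to S] -> [S,I,S,S]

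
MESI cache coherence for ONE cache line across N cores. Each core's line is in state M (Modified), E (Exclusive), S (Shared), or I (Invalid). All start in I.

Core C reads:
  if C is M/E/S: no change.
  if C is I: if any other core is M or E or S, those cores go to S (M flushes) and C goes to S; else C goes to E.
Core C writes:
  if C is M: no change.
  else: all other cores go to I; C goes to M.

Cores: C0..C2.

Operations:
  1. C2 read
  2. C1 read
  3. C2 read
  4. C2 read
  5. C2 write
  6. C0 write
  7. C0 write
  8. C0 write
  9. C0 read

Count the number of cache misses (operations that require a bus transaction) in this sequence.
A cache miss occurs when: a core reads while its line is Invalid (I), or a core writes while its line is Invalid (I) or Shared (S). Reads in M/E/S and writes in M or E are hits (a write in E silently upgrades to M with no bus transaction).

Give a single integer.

Answer: 4

Derivation:
Op 1: C2 read [C2 read from I: no other sharers -> C2=E (exclusive)] -> [I,I,E] [MISS #1: read from I]
Op 2: C1 read [C1 read from I: others=['C2=E'] -> C1=S, others downsized to S] -> [I,S,S] [MISS #2: read from I]
Op 3: C2 read [C2 read: already in S, no change] -> [I,S,S] [hit: read from S]
Op 4: C2 read [C2 read: already in S, no change] -> [I,S,S] [hit: read from S]
Op 5: C2 write [C2 write: invalidate ['C1=S'] -> C2=M] -> [I,I,M] [MISS #3: write from S]
Op 6: C0 write [C0 write: invalidate ['C2=M'] -> C0=M] -> [M,I,I] [MISS #4: write from I]
Op 7: C0 write [C0 write: already M (modified), no change] -> [M,I,I] [hit: write from M]
Op 8: C0 write [C0 write: already M (modified), no change] -> [M,I,I] [hit: write from M]
Op 9: C0 read [C0 read: already in M, no change] -> [M,I,I] [hit: read from M]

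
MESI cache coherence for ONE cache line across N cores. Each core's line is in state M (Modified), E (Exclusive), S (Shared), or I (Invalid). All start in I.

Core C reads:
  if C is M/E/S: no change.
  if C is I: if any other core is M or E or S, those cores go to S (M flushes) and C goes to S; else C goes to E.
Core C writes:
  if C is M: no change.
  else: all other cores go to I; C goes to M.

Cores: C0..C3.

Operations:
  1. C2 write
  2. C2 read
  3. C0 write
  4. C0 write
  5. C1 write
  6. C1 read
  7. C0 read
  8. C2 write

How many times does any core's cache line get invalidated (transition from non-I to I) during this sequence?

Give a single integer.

Op 1: C2 write [C2 write: invalidate none -> C2=M] -> [I,I,M,I] (invalidations this op: 0; running total: 0)
Op 2: C2 read [C2 read: already in M, no change] -> [I,I,M,I] (invalidations this op: 0; running total: 0)
Op 3: C0 write [C0 write: invalidate ['C2=M'] -> C0=M] -> [M,I,I,I] (invalidations this op: 1; running total: 1)
Op 4: C0 write [C0 write: already M (modified), no change] -> [M,I,I,I] (invalidations this op: 0; running total: 1)
Op 5: C1 write [C1 write: invalidate ['C0=M'] -> C1=M] -> [I,M,I,I] (invalidations this op: 1; running total: 2)
Op 6: C1 read [C1 read: already in M, no change] -> [I,M,I,I] (invalidations this op: 0; running total: 2)
Op 7: C0 read [C0 read from I: others=['C1=M'] -> C0=S, others downsized to S] -> [S,S,I,I] (invalidations this op: 0; running total: 2)
Op 8: C2 write [C2 write: invalidate ['C0=S', 'C1=S'] -> C2=M] -> [I,I,M,I] (invalidations this op: 2; running total: 4)

Answer: 4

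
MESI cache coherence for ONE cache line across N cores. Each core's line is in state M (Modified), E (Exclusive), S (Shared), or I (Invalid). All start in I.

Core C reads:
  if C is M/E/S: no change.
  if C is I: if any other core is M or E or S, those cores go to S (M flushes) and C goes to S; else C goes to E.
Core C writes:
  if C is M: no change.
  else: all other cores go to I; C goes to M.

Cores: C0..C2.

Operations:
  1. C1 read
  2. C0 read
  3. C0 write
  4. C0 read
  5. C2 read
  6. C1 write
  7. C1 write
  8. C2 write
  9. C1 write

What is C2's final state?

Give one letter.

Answer: I

Derivation:
Op 1: C1 read [C1 read from I: no other sharers -> C1=E (exclusive)] -> [I,E,I]
Op 2: C0 read [C0 read from I: others=['C1=E'] -> C0=S, others downsized to S] -> [S,S,I]
Op 3: C0 write [C0 write: invalidate ['C1=S'] -> C0=M] -> [M,I,I]
Op 4: C0 read [C0 read: already in M, no change] -> [M,I,I]
Op 5: C2 read [C2 read from I: others=['C0=M'] -> C2=S, others downsized to S] -> [S,I,S]
Op 6: C1 write [C1 write: invalidate ['C0=S', 'C2=S'] -> C1=M] -> [I,M,I]
Op 7: C1 write [C1 write: already M (modified), no change] -> [I,M,I]
Op 8: C2 write [C2 write: invalidate ['C1=M'] -> C2=M] -> [I,I,M]
Op 9: C1 write [C1 write: invalidate ['C2=M'] -> C1=M] -> [I,M,I]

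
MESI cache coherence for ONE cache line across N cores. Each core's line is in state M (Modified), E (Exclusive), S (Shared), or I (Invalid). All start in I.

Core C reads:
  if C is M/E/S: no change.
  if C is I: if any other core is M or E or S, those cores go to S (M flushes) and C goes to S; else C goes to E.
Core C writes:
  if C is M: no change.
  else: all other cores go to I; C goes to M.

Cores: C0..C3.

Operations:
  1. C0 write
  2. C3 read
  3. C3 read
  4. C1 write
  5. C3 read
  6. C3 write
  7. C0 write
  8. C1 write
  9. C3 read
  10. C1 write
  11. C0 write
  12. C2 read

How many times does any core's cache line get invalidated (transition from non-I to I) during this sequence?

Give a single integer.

Answer: 7

Derivation:
Op 1: C0 write [C0 write: invalidate none -> C0=M] -> [M,I,I,I] (invalidations this op: 0; running total: 0)
Op 2: C3 read [C3 read from I: others=['C0=M'] -> C3=S, others downsized to S] -> [S,I,I,S] (invalidations this op: 0; running total: 0)
Op 3: C3 read [C3 read: already in S, no change] -> [S,I,I,S] (invalidations this op: 0; running total: 0)
Op 4: C1 write [C1 write: invalidate ['C0=S', 'C3=S'] -> C1=M] -> [I,M,I,I] (invalidations this op: 2; running total: 2)
Op 5: C3 read [C3 read from I: others=['C1=M'] -> C3=S, others downsized to S] -> [I,S,I,S] (invalidations this op: 0; running total: 2)
Op 6: C3 write [C3 write: invalidate ['C1=S'] -> C3=M] -> [I,I,I,M] (invalidations this op: 1; running total: 3)
Op 7: C0 write [C0 write: invalidate ['C3=M'] -> C0=M] -> [M,I,I,I] (invalidations this op: 1; running total: 4)
Op 8: C1 write [C1 write: invalidate ['C0=M'] -> C1=M] -> [I,M,I,I] (invalidations this op: 1; running total: 5)
Op 9: C3 read [C3 read from I: others=['C1=M'] -> C3=S, others downsized to S] -> [I,S,I,S] (invalidations this op: 0; running total: 5)
Op 10: C1 write [C1 write: invalidate ['C3=S'] -> C1=M] -> [I,M,I,I] (invalidations this op: 1; running total: 6)
Op 11: C0 write [C0 write: invalidate ['C1=M'] -> C0=M] -> [M,I,I,I] (invalidations this op: 1; running total: 7)
Op 12: C2 read [C2 read from I: others=['C0=M'] -> C2=S, others downsized to S] -> [S,I,S,I] (invalidations this op: 0; running total: 7)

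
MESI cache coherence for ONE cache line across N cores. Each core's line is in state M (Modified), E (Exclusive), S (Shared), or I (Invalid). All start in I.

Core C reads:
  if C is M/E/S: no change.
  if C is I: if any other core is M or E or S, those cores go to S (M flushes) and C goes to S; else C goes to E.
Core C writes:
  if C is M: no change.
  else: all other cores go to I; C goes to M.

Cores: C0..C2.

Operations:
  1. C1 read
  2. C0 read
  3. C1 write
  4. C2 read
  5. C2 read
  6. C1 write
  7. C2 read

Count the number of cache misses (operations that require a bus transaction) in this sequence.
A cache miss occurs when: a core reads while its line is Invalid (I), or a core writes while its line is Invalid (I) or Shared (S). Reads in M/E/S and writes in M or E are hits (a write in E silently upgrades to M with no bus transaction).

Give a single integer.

Op 1: C1 read [C1 read from I: no other sharers -> C1=E (exclusive)] -> [I,E,I] [MISS #1: read from I]
Op 2: C0 read [C0 read from I: others=['C1=E'] -> C0=S, others downsized to S] -> [S,S,I] [MISS #2: read from I]
Op 3: C1 write [C1 write: invalidate ['C0=S'] -> C1=M] -> [I,M,I] [MISS #3: write from S]
Op 4: C2 read [C2 read from I: others=['C1=M'] -> C2=S, others downsized to S] -> [I,S,S] [MISS #4: read from I]
Op 5: C2 read [C2 read: already in S, no change] -> [I,S,S] [hit: read from S]
Op 6: C1 write [C1 write: invalidate ['C2=S'] -> C1=M] -> [I,M,I] [MISS #5: write from S]
Op 7: C2 read [C2 read from I: others=['C1=M'] -> C2=S, others downsized to S] -> [I,S,S] [MISS #6: read from I]

Answer: 6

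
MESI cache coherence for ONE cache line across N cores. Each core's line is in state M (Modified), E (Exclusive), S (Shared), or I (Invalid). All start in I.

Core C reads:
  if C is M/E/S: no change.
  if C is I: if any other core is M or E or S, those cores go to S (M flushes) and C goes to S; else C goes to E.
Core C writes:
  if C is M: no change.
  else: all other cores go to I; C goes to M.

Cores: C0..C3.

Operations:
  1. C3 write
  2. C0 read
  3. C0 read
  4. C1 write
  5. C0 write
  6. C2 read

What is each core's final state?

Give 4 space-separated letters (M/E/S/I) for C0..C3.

Answer: S I S I

Derivation:
Op 1: C3 write [C3 write: invalidate none -> C3=M] -> [I,I,I,M]
Op 2: C0 read [C0 read from I: others=['C3=M'] -> C0=S, others downsized to S] -> [S,I,I,S]
Op 3: C0 read [C0 read: already in S, no change] -> [S,I,I,S]
Op 4: C1 write [C1 write: invalidate ['C0=S', 'C3=S'] -> C1=M] -> [I,M,I,I]
Op 5: C0 write [C0 write: invalidate ['C1=M'] -> C0=M] -> [M,I,I,I]
Op 6: C2 read [C2 read from I: others=['C0=M'] -> C2=S, others downsized to S] -> [S,I,S,I]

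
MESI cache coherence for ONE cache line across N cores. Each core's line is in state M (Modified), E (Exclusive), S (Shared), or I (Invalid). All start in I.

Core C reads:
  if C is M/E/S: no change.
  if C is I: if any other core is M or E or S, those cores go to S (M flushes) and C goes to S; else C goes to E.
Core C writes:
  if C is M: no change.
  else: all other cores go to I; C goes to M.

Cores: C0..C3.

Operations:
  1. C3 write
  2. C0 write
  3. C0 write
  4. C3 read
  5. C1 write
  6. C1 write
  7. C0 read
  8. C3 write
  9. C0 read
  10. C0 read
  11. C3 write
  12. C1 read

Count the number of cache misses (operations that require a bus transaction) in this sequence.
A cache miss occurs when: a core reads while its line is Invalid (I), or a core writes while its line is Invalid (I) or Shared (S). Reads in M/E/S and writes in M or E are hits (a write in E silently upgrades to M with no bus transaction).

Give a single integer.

Op 1: C3 write [C3 write: invalidate none -> C3=M] -> [I,I,I,M] [MISS #1: write from I]
Op 2: C0 write [C0 write: invalidate ['C3=M'] -> C0=M] -> [M,I,I,I] [MISS #2: write from I]
Op 3: C0 write [C0 write: already M (modified), no change] -> [M,I,I,I] [hit: write from M]
Op 4: C3 read [C3 read from I: others=['C0=M'] -> C3=S, others downsized to S] -> [S,I,I,S] [MISS #3: read from I]
Op 5: C1 write [C1 write: invalidate ['C0=S', 'C3=S'] -> C1=M] -> [I,M,I,I] [MISS #4: write from I]
Op 6: C1 write [C1 write: already M (modified), no change] -> [I,M,I,I] [hit: write from M]
Op 7: C0 read [C0 read from I: others=['C1=M'] -> C0=S, others downsized to S] -> [S,S,I,I] [MISS #5: read from I]
Op 8: C3 write [C3 write: invalidate ['C0=S', 'C1=S'] -> C3=M] -> [I,I,I,M] [MISS #6: write from I]
Op 9: C0 read [C0 read from I: others=['C3=M'] -> C0=S, others downsized to S] -> [S,I,I,S] [MISS #7: read from I]
Op 10: C0 read [C0 read: already in S, no change] -> [S,I,I,S] [hit: read from S]
Op 11: C3 write [C3 write: invalidate ['C0=S'] -> C3=M] -> [I,I,I,M] [MISS #8: write from S]
Op 12: C1 read [C1 read from I: others=['C3=M'] -> C1=S, others downsized to S] -> [I,S,I,S] [MISS #9: read from I]

Answer: 9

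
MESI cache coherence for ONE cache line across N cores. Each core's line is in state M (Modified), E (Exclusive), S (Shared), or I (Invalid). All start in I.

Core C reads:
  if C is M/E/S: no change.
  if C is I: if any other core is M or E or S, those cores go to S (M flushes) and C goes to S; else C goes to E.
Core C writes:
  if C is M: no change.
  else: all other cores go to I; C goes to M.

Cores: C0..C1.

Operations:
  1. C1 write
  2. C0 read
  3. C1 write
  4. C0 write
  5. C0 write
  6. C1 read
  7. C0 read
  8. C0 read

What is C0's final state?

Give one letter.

Op 1: C1 write [C1 write: invalidate none -> C1=M] -> [I,M]
Op 2: C0 read [C0 read from I: others=['C1=M'] -> C0=S, others downsized to S] -> [S,S]
Op 3: C1 write [C1 write: invalidate ['C0=S'] -> C1=M] -> [I,M]
Op 4: C0 write [C0 write: invalidate ['C1=M'] -> C0=M] -> [M,I]
Op 5: C0 write [C0 write: already M (modified), no change] -> [M,I]
Op 6: C1 read [C1 read from I: others=['C0=M'] -> C1=S, others downsized to S] -> [S,S]
Op 7: C0 read [C0 read: already in S, no change] -> [S,S]
Op 8: C0 read [C0 read: already in S, no change] -> [S,S]

Answer: S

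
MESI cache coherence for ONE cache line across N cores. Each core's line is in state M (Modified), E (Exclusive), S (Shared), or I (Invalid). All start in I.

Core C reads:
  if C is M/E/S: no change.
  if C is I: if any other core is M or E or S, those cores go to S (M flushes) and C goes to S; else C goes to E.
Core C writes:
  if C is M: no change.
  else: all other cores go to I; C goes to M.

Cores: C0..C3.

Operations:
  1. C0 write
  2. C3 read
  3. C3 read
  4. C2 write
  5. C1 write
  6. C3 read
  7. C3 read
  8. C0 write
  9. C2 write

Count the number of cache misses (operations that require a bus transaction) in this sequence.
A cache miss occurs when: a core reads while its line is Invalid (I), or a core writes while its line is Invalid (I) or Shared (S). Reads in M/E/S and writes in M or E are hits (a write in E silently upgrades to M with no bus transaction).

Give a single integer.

Answer: 7

Derivation:
Op 1: C0 write [C0 write: invalidate none -> C0=M] -> [M,I,I,I] [MISS #1: write from I]
Op 2: C3 read [C3 read from I: others=['C0=M'] -> C3=S, others downsized to S] -> [S,I,I,S] [MISS #2: read from I]
Op 3: C3 read [C3 read: already in S, no change] -> [S,I,I,S] [hit: read from S]
Op 4: C2 write [C2 write: invalidate ['C0=S', 'C3=S'] -> C2=M] -> [I,I,M,I] [MISS #3: write from I]
Op 5: C1 write [C1 write: invalidate ['C2=M'] -> C1=M] -> [I,M,I,I] [MISS #4: write from I]
Op 6: C3 read [C3 read from I: others=['C1=M'] -> C3=S, others downsized to S] -> [I,S,I,S] [MISS #5: read from I]
Op 7: C3 read [C3 read: already in S, no change] -> [I,S,I,S] [hit: read from S]
Op 8: C0 write [C0 write: invalidate ['C1=S', 'C3=S'] -> C0=M] -> [M,I,I,I] [MISS #6: write from I]
Op 9: C2 write [C2 write: invalidate ['C0=M'] -> C2=M] -> [I,I,M,I] [MISS #7: write from I]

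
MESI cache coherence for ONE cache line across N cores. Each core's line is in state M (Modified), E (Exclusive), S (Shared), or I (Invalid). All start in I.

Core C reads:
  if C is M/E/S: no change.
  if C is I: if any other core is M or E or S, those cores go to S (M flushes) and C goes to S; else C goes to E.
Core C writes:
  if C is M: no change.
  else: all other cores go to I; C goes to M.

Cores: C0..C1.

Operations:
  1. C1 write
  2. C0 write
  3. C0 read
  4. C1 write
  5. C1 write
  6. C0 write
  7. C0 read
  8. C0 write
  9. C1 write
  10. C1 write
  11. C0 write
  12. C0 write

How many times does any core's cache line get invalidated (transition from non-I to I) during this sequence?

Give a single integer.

Answer: 5

Derivation:
Op 1: C1 write [C1 write: invalidate none -> C1=M] -> [I,M] (invalidations this op: 0; running total: 0)
Op 2: C0 write [C0 write: invalidate ['C1=M'] -> C0=M] -> [M,I] (invalidations this op: 1; running total: 1)
Op 3: C0 read [C0 read: already in M, no change] -> [M,I] (invalidations this op: 0; running total: 1)
Op 4: C1 write [C1 write: invalidate ['C0=M'] -> C1=M] -> [I,M] (invalidations this op: 1; running total: 2)
Op 5: C1 write [C1 write: already M (modified), no change] -> [I,M] (invalidations this op: 0; running total: 2)
Op 6: C0 write [C0 write: invalidate ['C1=M'] -> C0=M] -> [M,I] (invalidations this op: 1; running total: 3)
Op 7: C0 read [C0 read: already in M, no change] -> [M,I] (invalidations this op: 0; running total: 3)
Op 8: C0 write [C0 write: already M (modified), no change] -> [M,I] (invalidations this op: 0; running total: 3)
Op 9: C1 write [C1 write: invalidate ['C0=M'] -> C1=M] -> [I,M] (invalidations this op: 1; running total: 4)
Op 10: C1 write [C1 write: already M (modified), no change] -> [I,M] (invalidations this op: 0; running total: 4)
Op 11: C0 write [C0 write: invalidate ['C1=M'] -> C0=M] -> [M,I] (invalidations this op: 1; running total: 5)
Op 12: C0 write [C0 write: already M (modified), no change] -> [M,I] (invalidations this op: 0; running total: 5)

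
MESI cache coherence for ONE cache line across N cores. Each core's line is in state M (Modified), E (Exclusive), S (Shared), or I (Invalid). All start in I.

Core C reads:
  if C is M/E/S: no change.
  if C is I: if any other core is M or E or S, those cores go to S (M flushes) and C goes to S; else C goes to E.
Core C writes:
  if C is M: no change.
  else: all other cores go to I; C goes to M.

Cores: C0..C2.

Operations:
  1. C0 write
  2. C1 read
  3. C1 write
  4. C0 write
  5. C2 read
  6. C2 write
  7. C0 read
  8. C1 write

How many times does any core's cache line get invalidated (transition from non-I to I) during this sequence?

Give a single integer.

Answer: 5

Derivation:
Op 1: C0 write [C0 write: invalidate none -> C0=M] -> [M,I,I] (invalidations this op: 0; running total: 0)
Op 2: C1 read [C1 read from I: others=['C0=M'] -> C1=S, others downsized to S] -> [S,S,I] (invalidations this op: 0; running total: 0)
Op 3: C1 write [C1 write: invalidate ['C0=S'] -> C1=M] -> [I,M,I] (invalidations this op: 1; running total: 1)
Op 4: C0 write [C0 write: invalidate ['C1=M'] -> C0=M] -> [M,I,I] (invalidations this op: 1; running total: 2)
Op 5: C2 read [C2 read from I: others=['C0=M'] -> C2=S, others downsized to S] -> [S,I,S] (invalidations this op: 0; running total: 2)
Op 6: C2 write [C2 write: invalidate ['C0=S'] -> C2=M] -> [I,I,M] (invalidations this op: 1; running total: 3)
Op 7: C0 read [C0 read from I: others=['C2=M'] -> C0=S, others downsized to S] -> [S,I,S] (invalidations this op: 0; running total: 3)
Op 8: C1 write [C1 write: invalidate ['C0=S', 'C2=S'] -> C1=M] -> [I,M,I] (invalidations this op: 2; running total: 5)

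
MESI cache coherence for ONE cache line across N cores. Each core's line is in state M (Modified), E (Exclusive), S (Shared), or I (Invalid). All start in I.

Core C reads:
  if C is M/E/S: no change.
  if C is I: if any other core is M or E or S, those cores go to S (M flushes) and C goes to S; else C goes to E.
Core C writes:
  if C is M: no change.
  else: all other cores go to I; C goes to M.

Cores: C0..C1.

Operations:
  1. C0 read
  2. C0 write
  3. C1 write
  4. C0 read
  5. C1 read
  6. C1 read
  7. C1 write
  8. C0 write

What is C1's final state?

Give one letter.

Answer: I

Derivation:
Op 1: C0 read [C0 read from I: no other sharers -> C0=E (exclusive)] -> [E,I]
Op 2: C0 write [C0 write: invalidate none -> C0=M] -> [M,I]
Op 3: C1 write [C1 write: invalidate ['C0=M'] -> C1=M] -> [I,M]
Op 4: C0 read [C0 read from I: others=['C1=M'] -> C0=S, others downsized to S] -> [S,S]
Op 5: C1 read [C1 read: already in S, no change] -> [S,S]
Op 6: C1 read [C1 read: already in S, no change] -> [S,S]
Op 7: C1 write [C1 write: invalidate ['C0=S'] -> C1=M] -> [I,M]
Op 8: C0 write [C0 write: invalidate ['C1=M'] -> C0=M] -> [M,I]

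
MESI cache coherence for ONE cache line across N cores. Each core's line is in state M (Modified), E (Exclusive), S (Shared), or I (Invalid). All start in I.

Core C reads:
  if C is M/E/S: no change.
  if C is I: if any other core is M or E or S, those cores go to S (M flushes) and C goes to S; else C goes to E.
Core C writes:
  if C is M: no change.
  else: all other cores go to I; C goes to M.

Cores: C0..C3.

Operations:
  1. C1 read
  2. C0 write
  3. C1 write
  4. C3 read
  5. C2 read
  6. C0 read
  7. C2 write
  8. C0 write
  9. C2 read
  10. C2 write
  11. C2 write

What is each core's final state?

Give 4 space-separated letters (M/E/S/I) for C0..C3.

Answer: I I M I

Derivation:
Op 1: C1 read [C1 read from I: no other sharers -> C1=E (exclusive)] -> [I,E,I,I]
Op 2: C0 write [C0 write: invalidate ['C1=E'] -> C0=M] -> [M,I,I,I]
Op 3: C1 write [C1 write: invalidate ['C0=M'] -> C1=M] -> [I,M,I,I]
Op 4: C3 read [C3 read from I: others=['C1=M'] -> C3=S, others downsized to S] -> [I,S,I,S]
Op 5: C2 read [C2 read from I: others=['C1=S', 'C3=S'] -> C2=S, others downsized to S] -> [I,S,S,S]
Op 6: C0 read [C0 read from I: others=['C1=S', 'C2=S', 'C3=S'] -> C0=S, others downsized to S] -> [S,S,S,S]
Op 7: C2 write [C2 write: invalidate ['C0=S', 'C1=S', 'C3=S'] -> C2=M] -> [I,I,M,I]
Op 8: C0 write [C0 write: invalidate ['C2=M'] -> C0=M] -> [M,I,I,I]
Op 9: C2 read [C2 read from I: others=['C0=M'] -> C2=S, others downsized to S] -> [S,I,S,I]
Op 10: C2 write [C2 write: invalidate ['C0=S'] -> C2=M] -> [I,I,M,I]
Op 11: C2 write [C2 write: already M (modified), no change] -> [I,I,M,I]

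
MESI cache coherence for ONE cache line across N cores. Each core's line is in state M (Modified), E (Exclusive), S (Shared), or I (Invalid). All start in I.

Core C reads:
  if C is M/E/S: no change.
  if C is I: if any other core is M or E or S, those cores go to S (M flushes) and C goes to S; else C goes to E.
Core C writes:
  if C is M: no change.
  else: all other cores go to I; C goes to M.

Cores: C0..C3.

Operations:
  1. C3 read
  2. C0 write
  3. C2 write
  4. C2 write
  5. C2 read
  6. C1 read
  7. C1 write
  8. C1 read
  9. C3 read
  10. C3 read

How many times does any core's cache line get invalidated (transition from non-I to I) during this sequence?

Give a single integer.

Answer: 3

Derivation:
Op 1: C3 read [C3 read from I: no other sharers -> C3=E (exclusive)] -> [I,I,I,E] (invalidations this op: 0; running total: 0)
Op 2: C0 write [C0 write: invalidate ['C3=E'] -> C0=M] -> [M,I,I,I] (invalidations this op: 1; running total: 1)
Op 3: C2 write [C2 write: invalidate ['C0=M'] -> C2=M] -> [I,I,M,I] (invalidations this op: 1; running total: 2)
Op 4: C2 write [C2 write: already M (modified), no change] -> [I,I,M,I] (invalidations this op: 0; running total: 2)
Op 5: C2 read [C2 read: already in M, no change] -> [I,I,M,I] (invalidations this op: 0; running total: 2)
Op 6: C1 read [C1 read from I: others=['C2=M'] -> C1=S, others downsized to S] -> [I,S,S,I] (invalidations this op: 0; running total: 2)
Op 7: C1 write [C1 write: invalidate ['C2=S'] -> C1=M] -> [I,M,I,I] (invalidations this op: 1; running total: 3)
Op 8: C1 read [C1 read: already in M, no change] -> [I,M,I,I] (invalidations this op: 0; running total: 3)
Op 9: C3 read [C3 read from I: others=['C1=M'] -> C3=S, others downsized to S] -> [I,S,I,S] (invalidations this op: 0; running total: 3)
Op 10: C3 read [C3 read: already in S, no change] -> [I,S,I,S] (invalidations this op: 0; running total: 3)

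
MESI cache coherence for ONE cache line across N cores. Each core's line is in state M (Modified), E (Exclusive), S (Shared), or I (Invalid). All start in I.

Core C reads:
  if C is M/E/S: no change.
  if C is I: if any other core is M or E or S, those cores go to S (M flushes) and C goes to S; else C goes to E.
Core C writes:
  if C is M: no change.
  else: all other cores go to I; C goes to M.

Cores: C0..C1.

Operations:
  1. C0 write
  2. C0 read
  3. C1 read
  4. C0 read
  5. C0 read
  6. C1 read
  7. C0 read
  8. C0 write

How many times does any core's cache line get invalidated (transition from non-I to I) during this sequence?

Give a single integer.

Op 1: C0 write [C0 write: invalidate none -> C0=M] -> [M,I] (invalidations this op: 0; running total: 0)
Op 2: C0 read [C0 read: already in M, no change] -> [M,I] (invalidations this op: 0; running total: 0)
Op 3: C1 read [C1 read from I: others=['C0=M'] -> C1=S, others downsized to S] -> [S,S] (invalidations this op: 0; running total: 0)
Op 4: C0 read [C0 read: already in S, no change] -> [S,S] (invalidations this op: 0; running total: 0)
Op 5: C0 read [C0 read: already in S, no change] -> [S,S] (invalidations this op: 0; running total: 0)
Op 6: C1 read [C1 read: already in S, no change] -> [S,S] (invalidations this op: 0; running total: 0)
Op 7: C0 read [C0 read: already in S, no change] -> [S,S] (invalidations this op: 0; running total: 0)
Op 8: C0 write [C0 write: invalidate ['C1=S'] -> C0=M] -> [M,I] (invalidations this op: 1; running total: 1)

Answer: 1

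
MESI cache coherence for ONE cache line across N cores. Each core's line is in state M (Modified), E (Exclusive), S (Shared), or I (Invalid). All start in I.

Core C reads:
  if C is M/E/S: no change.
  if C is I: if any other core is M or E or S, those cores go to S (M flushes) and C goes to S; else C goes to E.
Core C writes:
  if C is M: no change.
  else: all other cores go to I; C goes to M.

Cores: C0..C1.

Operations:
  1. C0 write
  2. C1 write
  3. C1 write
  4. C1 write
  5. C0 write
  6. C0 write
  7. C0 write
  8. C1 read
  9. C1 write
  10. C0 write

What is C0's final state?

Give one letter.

Answer: M

Derivation:
Op 1: C0 write [C0 write: invalidate none -> C0=M] -> [M,I]
Op 2: C1 write [C1 write: invalidate ['C0=M'] -> C1=M] -> [I,M]
Op 3: C1 write [C1 write: already M (modified), no change] -> [I,M]
Op 4: C1 write [C1 write: already M (modified), no change] -> [I,M]
Op 5: C0 write [C0 write: invalidate ['C1=M'] -> C0=M] -> [M,I]
Op 6: C0 write [C0 write: already M (modified), no change] -> [M,I]
Op 7: C0 write [C0 write: already M (modified), no change] -> [M,I]
Op 8: C1 read [C1 read from I: others=['C0=M'] -> C1=S, others downsized to S] -> [S,S]
Op 9: C1 write [C1 write: invalidate ['C0=S'] -> C1=M] -> [I,M]
Op 10: C0 write [C0 write: invalidate ['C1=M'] -> C0=M] -> [M,I]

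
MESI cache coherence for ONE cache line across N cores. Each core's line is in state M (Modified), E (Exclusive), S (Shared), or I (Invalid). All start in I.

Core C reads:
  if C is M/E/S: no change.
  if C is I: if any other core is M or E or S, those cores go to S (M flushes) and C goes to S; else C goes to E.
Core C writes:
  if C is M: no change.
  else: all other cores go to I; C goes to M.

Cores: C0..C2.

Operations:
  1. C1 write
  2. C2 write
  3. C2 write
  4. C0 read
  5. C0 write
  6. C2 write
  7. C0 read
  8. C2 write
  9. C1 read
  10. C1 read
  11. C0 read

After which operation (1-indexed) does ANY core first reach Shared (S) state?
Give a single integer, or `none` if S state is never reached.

Answer: 4

Derivation:
Op 1: C1 write [C1 write: invalidate none -> C1=M] -> [I,M,I]
Op 2: C2 write [C2 write: invalidate ['C1=M'] -> C2=M] -> [I,I,M]
Op 3: C2 write [C2 write: already M (modified), no change] -> [I,I,M]
Op 4: C0 read [C0 read from I: others=['C2=M'] -> C0=S, others downsized to S] -> [S,I,S]
  -> First S state at op 4; remaining ops need not be traced.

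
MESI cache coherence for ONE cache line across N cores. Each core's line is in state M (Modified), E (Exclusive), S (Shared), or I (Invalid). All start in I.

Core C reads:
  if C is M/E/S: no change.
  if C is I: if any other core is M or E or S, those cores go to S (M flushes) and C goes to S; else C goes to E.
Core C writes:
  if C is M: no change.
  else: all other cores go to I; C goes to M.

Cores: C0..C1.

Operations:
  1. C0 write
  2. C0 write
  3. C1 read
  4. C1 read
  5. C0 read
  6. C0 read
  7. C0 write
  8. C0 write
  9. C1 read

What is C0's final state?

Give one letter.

Answer: S

Derivation:
Op 1: C0 write [C0 write: invalidate none -> C0=M] -> [M,I]
Op 2: C0 write [C0 write: already M (modified), no change] -> [M,I]
Op 3: C1 read [C1 read from I: others=['C0=M'] -> C1=S, others downsized to S] -> [S,S]
Op 4: C1 read [C1 read: already in S, no change] -> [S,S]
Op 5: C0 read [C0 read: already in S, no change] -> [S,S]
Op 6: C0 read [C0 read: already in S, no change] -> [S,S]
Op 7: C0 write [C0 write: invalidate ['C1=S'] -> C0=M] -> [M,I]
Op 8: C0 write [C0 write: already M (modified), no change] -> [M,I]
Op 9: C1 read [C1 read from I: others=['C0=M'] -> C1=S, others downsized to S] -> [S,S]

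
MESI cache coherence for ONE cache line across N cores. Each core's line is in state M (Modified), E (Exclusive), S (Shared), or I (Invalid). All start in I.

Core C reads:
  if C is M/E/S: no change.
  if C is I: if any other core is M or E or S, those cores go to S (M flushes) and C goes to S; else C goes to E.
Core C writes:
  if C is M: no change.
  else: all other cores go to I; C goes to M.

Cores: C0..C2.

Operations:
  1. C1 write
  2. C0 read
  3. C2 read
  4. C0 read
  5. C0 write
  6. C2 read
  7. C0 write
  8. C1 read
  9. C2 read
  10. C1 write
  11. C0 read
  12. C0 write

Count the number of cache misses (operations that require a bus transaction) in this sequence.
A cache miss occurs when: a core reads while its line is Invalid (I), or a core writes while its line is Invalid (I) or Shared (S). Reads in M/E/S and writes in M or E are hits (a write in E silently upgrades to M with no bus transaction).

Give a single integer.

Op 1: C1 write [C1 write: invalidate none -> C1=M] -> [I,M,I] [MISS #1: write from I]
Op 2: C0 read [C0 read from I: others=['C1=M'] -> C0=S, others downsized to S] -> [S,S,I] [MISS #2: read from I]
Op 3: C2 read [C2 read from I: others=['C0=S', 'C1=S'] -> C2=S, others downsized to S] -> [S,S,S] [MISS #3: read from I]
Op 4: C0 read [C0 read: already in S, no change] -> [S,S,S] [hit: read from S]
Op 5: C0 write [C0 write: invalidate ['C1=S', 'C2=S'] -> C0=M] -> [M,I,I] [MISS #4: write from S]
Op 6: C2 read [C2 read from I: others=['C0=M'] -> C2=S, others downsized to S] -> [S,I,S] [MISS #5: read from I]
Op 7: C0 write [C0 write: invalidate ['C2=S'] -> C0=M] -> [M,I,I] [MISS #6: write from S]
Op 8: C1 read [C1 read from I: others=['C0=M'] -> C1=S, others downsized to S] -> [S,S,I] [MISS #7: read from I]
Op 9: C2 read [C2 read from I: others=['C0=S', 'C1=S'] -> C2=S, others downsized to S] -> [S,S,S] [MISS #8: read from I]
Op 10: C1 write [C1 write: invalidate ['C0=S', 'C2=S'] -> C1=M] -> [I,M,I] [MISS #9: write from S]
Op 11: C0 read [C0 read from I: others=['C1=M'] -> C0=S, others downsized to S] -> [S,S,I] [MISS #10: read from I]
Op 12: C0 write [C0 write: invalidate ['C1=S'] -> C0=M] -> [M,I,I] [MISS #11: write from S]

Answer: 11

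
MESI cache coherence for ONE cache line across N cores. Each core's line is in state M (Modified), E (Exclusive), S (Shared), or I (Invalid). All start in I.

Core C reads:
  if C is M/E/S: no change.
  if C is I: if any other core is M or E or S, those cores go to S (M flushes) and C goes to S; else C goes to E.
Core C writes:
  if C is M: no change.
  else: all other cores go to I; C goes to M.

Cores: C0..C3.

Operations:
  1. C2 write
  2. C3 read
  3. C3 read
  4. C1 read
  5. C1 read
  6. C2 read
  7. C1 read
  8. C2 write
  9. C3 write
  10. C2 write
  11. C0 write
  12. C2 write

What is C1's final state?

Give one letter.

Answer: I

Derivation:
Op 1: C2 write [C2 write: invalidate none -> C2=M] -> [I,I,M,I]
Op 2: C3 read [C3 read from I: others=['C2=M'] -> C3=S, others downsized to S] -> [I,I,S,S]
Op 3: C3 read [C3 read: already in S, no change] -> [I,I,S,S]
Op 4: C1 read [C1 read from I: others=['C2=S', 'C3=S'] -> C1=S, others downsized to S] -> [I,S,S,S]
Op 5: C1 read [C1 read: already in S, no change] -> [I,S,S,S]
Op 6: C2 read [C2 read: already in S, no change] -> [I,S,S,S]
Op 7: C1 read [C1 read: already in S, no change] -> [I,S,S,S]
Op 8: C2 write [C2 write: invalidate ['C1=S', 'C3=S'] -> C2=M] -> [I,I,M,I]
Op 9: C3 write [C3 write: invalidate ['C2=M'] -> C3=M] -> [I,I,I,M]
Op 10: C2 write [C2 write: invalidate ['C3=M'] -> C2=M] -> [I,I,M,I]
Op 11: C0 write [C0 write: invalidate ['C2=M'] -> C0=M] -> [M,I,I,I]
Op 12: C2 write [C2 write: invalidate ['C0=M'] -> C2=M] -> [I,I,M,I]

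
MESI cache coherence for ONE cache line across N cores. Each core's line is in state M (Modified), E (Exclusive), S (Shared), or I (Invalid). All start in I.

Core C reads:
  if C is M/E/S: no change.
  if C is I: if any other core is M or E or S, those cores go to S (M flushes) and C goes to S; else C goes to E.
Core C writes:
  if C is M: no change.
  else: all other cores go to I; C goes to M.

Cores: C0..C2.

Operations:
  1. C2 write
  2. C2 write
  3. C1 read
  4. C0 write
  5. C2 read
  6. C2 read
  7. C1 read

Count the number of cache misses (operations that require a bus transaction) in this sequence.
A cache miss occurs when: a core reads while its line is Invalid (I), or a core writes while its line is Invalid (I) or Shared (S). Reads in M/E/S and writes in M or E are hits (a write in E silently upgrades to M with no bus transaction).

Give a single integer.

Answer: 5

Derivation:
Op 1: C2 write [C2 write: invalidate none -> C2=M] -> [I,I,M] [MISS #1: write from I]
Op 2: C2 write [C2 write: already M (modified), no change] -> [I,I,M] [hit: write from M]
Op 3: C1 read [C1 read from I: others=['C2=M'] -> C1=S, others downsized to S] -> [I,S,S] [MISS #2: read from I]
Op 4: C0 write [C0 write: invalidate ['C1=S', 'C2=S'] -> C0=M] -> [M,I,I] [MISS #3: write from I]
Op 5: C2 read [C2 read from I: others=['C0=M'] -> C2=S, others downsized to S] -> [S,I,S] [MISS #4: read from I]
Op 6: C2 read [C2 read: already in S, no change] -> [S,I,S] [hit: read from S]
Op 7: C1 read [C1 read from I: others=['C0=S', 'C2=S'] -> C1=S, others downsized to S] -> [S,S,S] [MISS #5: read from I]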